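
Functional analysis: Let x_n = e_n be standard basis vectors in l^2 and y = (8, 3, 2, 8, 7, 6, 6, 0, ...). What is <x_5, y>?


x_5 = e_5 is the standard basis vector with 1 in position 5.
<x_5, y> = y_5 = 7
As n -> infinity, <x_n, y> -> 0, confirming weak convergence of (x_n) to 0.

7


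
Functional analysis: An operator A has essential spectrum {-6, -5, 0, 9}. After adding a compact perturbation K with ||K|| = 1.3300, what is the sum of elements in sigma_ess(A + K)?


By Weyl's theorem, the essential spectrum is invariant under compact perturbations.
sigma_ess(A + K) = sigma_ess(A) = {-6, -5, 0, 9}
Sum = -6 + -5 + 0 + 9 = -2

-2


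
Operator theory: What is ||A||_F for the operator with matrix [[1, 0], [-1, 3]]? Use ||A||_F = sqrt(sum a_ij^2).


||A||_F^2 = sum a_ij^2
= 1^2 + 0^2 + (-1)^2 + 3^2
= 1 + 0 + 1 + 9 = 11
||A||_F = sqrt(11) = 3.3166

3.3166


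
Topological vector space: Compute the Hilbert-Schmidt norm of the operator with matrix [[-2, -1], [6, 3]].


The Hilbert-Schmidt norm is sqrt(sum of squares of all entries).
Sum of squares = (-2)^2 + (-1)^2 + 6^2 + 3^2
= 4 + 1 + 36 + 9 = 50
||T||_HS = sqrt(50) = 7.0711

7.0711


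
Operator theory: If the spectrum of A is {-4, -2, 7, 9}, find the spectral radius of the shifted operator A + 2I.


Spectrum of A + 2I = {-2, 0, 9, 11}
Spectral radius = max |lambda| over the shifted spectrum
= max(2, 0, 9, 11) = 11

11


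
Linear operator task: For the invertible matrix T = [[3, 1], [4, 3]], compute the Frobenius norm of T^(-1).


det(T) = 3*3 - 1*4 = 5
T^(-1) = (1/5) * [[3, -1], [-4, 3]] = [[0.6000, -0.2000], [-0.8000, 0.6000]]
||T^(-1)||_F^2 = 0.6000^2 + (-0.2000)^2 + (-0.8000)^2 + 0.6000^2 = 1.4000
||T^(-1)||_F = sqrt(1.4000) = 1.1832

1.1832


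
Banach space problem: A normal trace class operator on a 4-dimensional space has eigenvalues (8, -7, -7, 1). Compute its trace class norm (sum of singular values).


For a normal operator, singular values equal |eigenvalues|.
Trace norm = sum |lambda_i| = 8 + 7 + 7 + 1
= 23

23


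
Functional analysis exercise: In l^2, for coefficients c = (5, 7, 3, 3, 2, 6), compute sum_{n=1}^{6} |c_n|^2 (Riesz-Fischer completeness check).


sum |c_n|^2 = 5^2 + 7^2 + 3^2 + 3^2 + 2^2 + 6^2
= 25 + 49 + 9 + 9 + 4 + 36
= 132

132


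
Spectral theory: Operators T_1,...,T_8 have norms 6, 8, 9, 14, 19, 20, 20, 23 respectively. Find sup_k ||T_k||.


By the Uniform Boundedness Principle, the supremum of norms is finite.
sup_k ||T_k|| = max(6, 8, 9, 14, 19, 20, 20, 23) = 23

23


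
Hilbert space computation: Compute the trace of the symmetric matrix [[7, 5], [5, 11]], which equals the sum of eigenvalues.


For a self-adjoint (symmetric) matrix, the eigenvalues are real.
The sum of eigenvalues equals the trace of the matrix.
trace = 7 + 11 = 18

18


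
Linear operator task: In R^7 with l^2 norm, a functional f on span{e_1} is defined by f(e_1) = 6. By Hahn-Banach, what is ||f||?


The norm of f is given by ||f|| = sup_{||x||=1} |f(x)|.
On span{e_1}, ||e_1|| = 1, so ||f|| = |f(e_1)| / ||e_1||
= |6| / 1 = 6.0000

6.0000


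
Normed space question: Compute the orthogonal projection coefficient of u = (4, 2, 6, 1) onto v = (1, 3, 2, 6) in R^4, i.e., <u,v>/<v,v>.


Computing <u,v> = 4*1 + 2*3 + 6*2 + 1*6 = 28
Computing <v,v> = 1^2 + 3^2 + 2^2 + 6^2 = 50
Projection coefficient = 28/50 = 0.5600

0.5600


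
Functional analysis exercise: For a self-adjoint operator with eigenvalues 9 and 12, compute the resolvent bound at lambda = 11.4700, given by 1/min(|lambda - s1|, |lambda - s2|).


dist(11.4700, {9, 12}) = min(|11.4700 - 9|, |11.4700 - 12|)
= min(2.4700, 0.5300) = 0.5300
Resolvent bound = 1/0.5300 = 1.8868

1.8868


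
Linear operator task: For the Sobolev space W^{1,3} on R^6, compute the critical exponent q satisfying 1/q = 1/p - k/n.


Using the Sobolev embedding formula: 1/q = 1/p - k/n
1/q = 1/3 - 1/6 = 1/6
q = 1/(1/6) = 6

6.0000


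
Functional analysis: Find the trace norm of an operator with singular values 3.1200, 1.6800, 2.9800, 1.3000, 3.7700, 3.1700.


The nuclear norm is the sum of all singular values.
||T||_1 = 3.1200 + 1.6800 + 2.9800 + 1.3000 + 3.7700 + 3.1700
= 16.0200

16.0200


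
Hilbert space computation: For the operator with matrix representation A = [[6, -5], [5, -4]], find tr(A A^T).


trace(A * A^T) = sum of squares of all entries
= 6^2 + (-5)^2 + 5^2 + (-4)^2
= 36 + 25 + 25 + 16
= 102

102


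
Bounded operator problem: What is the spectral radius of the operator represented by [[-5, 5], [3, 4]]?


For a 2x2 matrix, eigenvalues satisfy lambda^2 - (trace)*lambda + det = 0
trace = -5 + 4 = -1
det = -5*4 - 5*3 = -35
discriminant = (-1)^2 - 4*(-35) = 141
spectral radius = max |eigenvalue| = 6.4372

6.4372


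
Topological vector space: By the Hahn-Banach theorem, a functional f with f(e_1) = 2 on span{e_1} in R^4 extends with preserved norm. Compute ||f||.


The norm of f is given by ||f|| = sup_{||x||=1} |f(x)|.
On span{e_1}, ||e_1|| = 1, so ||f|| = |f(e_1)| / ||e_1||
= |2| / 1 = 2.0000

2.0000


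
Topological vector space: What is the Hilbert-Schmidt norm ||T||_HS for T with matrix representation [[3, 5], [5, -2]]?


The Hilbert-Schmidt norm is sqrt(sum of squares of all entries).
Sum of squares = 3^2 + 5^2 + 5^2 + (-2)^2
= 9 + 25 + 25 + 4 = 63
||T||_HS = sqrt(63) = 7.9373

7.9373


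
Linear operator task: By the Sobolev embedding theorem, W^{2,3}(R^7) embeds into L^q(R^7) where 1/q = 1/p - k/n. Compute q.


Using the Sobolev embedding formula: 1/q = 1/p - k/n
1/q = 1/3 - 2/7 = 1/21
q = 1/(1/21) = 21

21.0000


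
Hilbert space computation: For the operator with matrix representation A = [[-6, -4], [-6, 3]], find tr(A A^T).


trace(A * A^T) = sum of squares of all entries
= (-6)^2 + (-4)^2 + (-6)^2 + 3^2
= 36 + 16 + 36 + 9
= 97

97


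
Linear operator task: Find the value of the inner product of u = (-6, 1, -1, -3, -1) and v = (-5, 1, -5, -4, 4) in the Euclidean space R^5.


Computing the standard inner product <u, v> = sum u_i * v_i
= -6*-5 + 1*1 + -1*-5 + -3*-4 + -1*4
= 30 + 1 + 5 + 12 + -4
= 44

44


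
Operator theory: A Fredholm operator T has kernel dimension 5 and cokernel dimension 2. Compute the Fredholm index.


The Fredholm index is defined as ind(T) = dim(ker T) - dim(coker T)
= 5 - 2
= 3

3


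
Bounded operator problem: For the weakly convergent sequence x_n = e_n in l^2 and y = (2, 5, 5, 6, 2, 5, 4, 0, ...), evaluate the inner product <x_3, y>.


x_3 = e_3 is the standard basis vector with 1 in position 3.
<x_3, y> = y_3 = 5
As n -> infinity, <x_n, y> -> 0, confirming weak convergence of (x_n) to 0.

5


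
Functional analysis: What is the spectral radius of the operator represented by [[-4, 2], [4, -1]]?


For a 2x2 matrix, eigenvalues satisfy lambda^2 - (trace)*lambda + det = 0
trace = -4 + -1 = -5
det = -4*-1 - 2*4 = -4
discriminant = (-5)^2 - 4*(-4) = 41
spectral radius = max |eigenvalue| = 5.7016

5.7016


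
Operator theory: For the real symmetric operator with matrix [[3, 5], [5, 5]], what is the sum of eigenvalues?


For a self-adjoint (symmetric) matrix, the eigenvalues are real.
The sum of eigenvalues equals the trace of the matrix.
trace = 3 + 5 = 8

8


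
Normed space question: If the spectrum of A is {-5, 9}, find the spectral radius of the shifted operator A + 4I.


Spectrum of A + 4I = {-1, 13}
Spectral radius = max |lambda| over the shifted spectrum
= max(1, 13) = 13

13


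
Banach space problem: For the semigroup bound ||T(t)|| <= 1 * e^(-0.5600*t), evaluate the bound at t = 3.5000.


||T(3.5000)|| <= 1 * exp(-0.5600 * 3.5000)
= 1 * exp(-1.9600)
= 1 * 0.1409
= 0.1409

0.1409


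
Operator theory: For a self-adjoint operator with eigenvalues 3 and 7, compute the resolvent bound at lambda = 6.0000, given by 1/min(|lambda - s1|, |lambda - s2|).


dist(6.0000, {3, 7}) = min(|6.0000 - 3|, |6.0000 - 7|)
= min(3.0000, 1.0000) = 1.0000
Resolvent bound = 1/1.0000 = 1.0000

1.0000


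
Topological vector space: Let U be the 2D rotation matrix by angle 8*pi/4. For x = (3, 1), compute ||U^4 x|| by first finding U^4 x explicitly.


U is a rotation by theta = 8*pi/4
U^4 = rotation by 4*theta = 32*pi/4 = 0*pi/4 (mod 2*pi)
cos(0*pi/4) = 1.0000, sin(0*pi/4) = 0.0000
U^4 x = (1.0000 * 3 - 0.0000 * 1, 0.0000 * 3 + 1.0000 * 1)
= (3.0000, 1.0000)
||U^4 x|| = sqrt(3.0000^2 + 1.0000^2) = sqrt(10.0000) = 3.1623

3.1623


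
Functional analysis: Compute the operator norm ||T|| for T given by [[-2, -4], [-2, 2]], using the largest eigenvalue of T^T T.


A^T A = [[8, 4], [4, 20]]
trace(A^T A) = 28, det(A^T A) = 144
discriminant = 28^2 - 4*144 = 208
Largest eigenvalue of A^T A = (trace + sqrt(disc))/2 = 21.2111
||T|| = sqrt(21.2111) = 4.6056

4.6056


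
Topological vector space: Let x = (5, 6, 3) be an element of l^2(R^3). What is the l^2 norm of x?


The l^2 norm = (sum |x_i|^2)^(1/2)
Sum of 2th powers = 25 + 36 + 9 = 70
||x||_2 = (70)^(1/2) = 8.3666

8.3666


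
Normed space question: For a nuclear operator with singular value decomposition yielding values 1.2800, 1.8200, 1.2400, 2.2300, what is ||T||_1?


The nuclear norm is the sum of all singular values.
||T||_1 = 1.2800 + 1.8200 + 1.2400 + 2.2300
= 6.5700

6.5700


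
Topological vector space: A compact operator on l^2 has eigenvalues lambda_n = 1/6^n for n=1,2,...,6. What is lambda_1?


The eigenvalue formula gives lambda_1 = 1/6^1
= 1/6
= 0.1667

0.1667


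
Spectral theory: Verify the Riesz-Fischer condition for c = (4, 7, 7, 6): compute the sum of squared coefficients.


sum |c_n|^2 = 4^2 + 7^2 + 7^2 + 6^2
= 16 + 49 + 49 + 36
= 150

150


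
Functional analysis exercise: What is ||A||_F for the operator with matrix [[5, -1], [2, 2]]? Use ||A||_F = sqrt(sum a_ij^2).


||A||_F^2 = sum a_ij^2
= 5^2 + (-1)^2 + 2^2 + 2^2
= 25 + 1 + 4 + 4 = 34
||A||_F = sqrt(34) = 5.8310

5.8310


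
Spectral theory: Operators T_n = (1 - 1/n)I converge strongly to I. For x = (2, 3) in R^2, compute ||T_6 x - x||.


T_6 x - x = (1 - 1/6)x - x = -x/6
||x|| = sqrt(13) = 3.6056
||T_6 x - x|| = ||x||/6 = 3.6056/6 = 0.6009

0.6009


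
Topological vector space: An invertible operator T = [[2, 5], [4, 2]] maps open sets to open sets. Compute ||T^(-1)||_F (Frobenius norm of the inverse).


det(T) = 2*2 - 5*4 = -16
T^(-1) = (1/-16) * [[2, -5], [-4, 2]] = [[-0.1250, 0.3125], [0.2500, -0.1250]]
||T^(-1)||_F^2 = (-0.1250)^2 + 0.3125^2 + 0.2500^2 + (-0.1250)^2 = 0.1914
||T^(-1)||_F = sqrt(0.1914) = 0.4375

0.4375


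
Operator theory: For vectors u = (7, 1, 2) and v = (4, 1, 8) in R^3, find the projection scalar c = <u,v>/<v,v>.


Computing <u,v> = 7*4 + 1*1 + 2*8 = 45
Computing <v,v> = 4^2 + 1^2 + 8^2 = 81
Projection coefficient = 45/81 = 0.5556

0.5556


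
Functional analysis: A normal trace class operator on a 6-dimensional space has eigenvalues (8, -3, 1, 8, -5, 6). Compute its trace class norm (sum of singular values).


For a normal operator, singular values equal |eigenvalues|.
Trace norm = sum |lambda_i| = 8 + 3 + 1 + 8 + 5 + 6
= 31

31


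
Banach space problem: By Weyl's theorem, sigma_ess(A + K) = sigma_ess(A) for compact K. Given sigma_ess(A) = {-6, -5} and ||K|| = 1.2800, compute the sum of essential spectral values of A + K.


By Weyl's theorem, the essential spectrum is invariant under compact perturbations.
sigma_ess(A + K) = sigma_ess(A) = {-6, -5}
Sum = -6 + -5 = -11

-11


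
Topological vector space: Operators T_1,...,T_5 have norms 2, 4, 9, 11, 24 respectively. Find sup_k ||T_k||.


By the Uniform Boundedness Principle, the supremum of norms is finite.
sup_k ||T_k|| = max(2, 4, 9, 11, 24) = 24

24


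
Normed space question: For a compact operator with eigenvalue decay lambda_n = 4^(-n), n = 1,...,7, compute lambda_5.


The eigenvalue formula gives lambda_5 = 1/4^5
= 1/1024
= 9.7656e-04

9.7656e-04


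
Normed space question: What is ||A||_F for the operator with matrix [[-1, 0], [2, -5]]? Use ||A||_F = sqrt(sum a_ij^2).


||A||_F^2 = sum a_ij^2
= (-1)^2 + 0^2 + 2^2 + (-5)^2
= 1 + 0 + 4 + 25 = 30
||A||_F = sqrt(30) = 5.4772

5.4772


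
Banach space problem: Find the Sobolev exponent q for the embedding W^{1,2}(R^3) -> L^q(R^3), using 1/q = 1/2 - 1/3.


Using the Sobolev embedding formula: 1/q = 1/p - k/n
1/q = 1/2 - 1/3 = 1/6
q = 1/(1/6) = 6

6.0000


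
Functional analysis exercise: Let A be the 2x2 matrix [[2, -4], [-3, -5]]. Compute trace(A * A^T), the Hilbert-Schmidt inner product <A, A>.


trace(A * A^T) = sum of squares of all entries
= 2^2 + (-4)^2 + (-3)^2 + (-5)^2
= 4 + 16 + 9 + 25
= 54

54


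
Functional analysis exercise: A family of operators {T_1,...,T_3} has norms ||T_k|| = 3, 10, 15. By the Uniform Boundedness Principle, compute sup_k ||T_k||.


By the Uniform Boundedness Principle, the supremum of norms is finite.
sup_k ||T_k|| = max(3, 10, 15) = 15

15


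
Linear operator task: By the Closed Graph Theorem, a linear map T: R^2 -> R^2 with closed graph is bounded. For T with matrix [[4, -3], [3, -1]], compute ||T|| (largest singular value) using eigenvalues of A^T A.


A^T A = [[25, -15], [-15, 10]]
trace(A^T A) = 35, det(A^T A) = 25
discriminant = 35^2 - 4*25 = 1125
Largest eigenvalue of A^T A = (trace + sqrt(disc))/2 = 34.2705
||T|| = sqrt(34.2705) = 5.8541

5.8541


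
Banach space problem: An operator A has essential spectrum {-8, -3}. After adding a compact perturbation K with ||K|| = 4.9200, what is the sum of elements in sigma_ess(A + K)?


By Weyl's theorem, the essential spectrum is invariant under compact perturbations.
sigma_ess(A + K) = sigma_ess(A) = {-8, -3}
Sum = -8 + -3 = -11

-11


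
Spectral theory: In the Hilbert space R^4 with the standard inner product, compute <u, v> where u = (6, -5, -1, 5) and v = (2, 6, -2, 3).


Computing the standard inner product <u, v> = sum u_i * v_i
= 6*2 + -5*6 + -1*-2 + 5*3
= 12 + -30 + 2 + 15
= -1

-1


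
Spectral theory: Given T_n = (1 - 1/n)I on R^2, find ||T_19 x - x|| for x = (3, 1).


T_19 x - x = (1 - 1/19)x - x = -x/19
||x|| = sqrt(10) = 3.1623
||T_19 x - x|| = ||x||/19 = 3.1623/19 = 0.1664

0.1664


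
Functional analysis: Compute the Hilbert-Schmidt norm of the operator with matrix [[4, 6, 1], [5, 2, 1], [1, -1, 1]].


The Hilbert-Schmidt norm is sqrt(sum of squares of all entries).
Sum of squares = 4^2 + 6^2 + 1^2 + 5^2 + 2^2 + 1^2 + 1^2 + (-1)^2 + 1^2
= 16 + 36 + 1 + 25 + 4 + 1 + 1 + 1 + 1 = 86
||T||_HS = sqrt(86) = 9.2736

9.2736


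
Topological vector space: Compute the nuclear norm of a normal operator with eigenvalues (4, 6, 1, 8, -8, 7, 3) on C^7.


For a normal operator, singular values equal |eigenvalues|.
Trace norm = sum |lambda_i| = 4 + 6 + 1 + 8 + 8 + 7 + 3
= 37

37


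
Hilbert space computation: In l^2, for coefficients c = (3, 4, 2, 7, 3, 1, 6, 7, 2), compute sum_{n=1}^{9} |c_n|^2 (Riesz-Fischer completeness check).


sum |c_n|^2 = 3^2 + 4^2 + 2^2 + 7^2 + 3^2 + 1^2 + 6^2 + 7^2 + 2^2
= 9 + 16 + 4 + 49 + 9 + 1 + 36 + 49 + 4
= 177

177


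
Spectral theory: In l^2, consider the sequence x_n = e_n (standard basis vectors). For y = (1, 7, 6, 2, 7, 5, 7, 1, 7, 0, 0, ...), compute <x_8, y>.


x_8 = e_8 is the standard basis vector with 1 in position 8.
<x_8, y> = y_8 = 1
As n -> infinity, <x_n, y> -> 0, confirming weak convergence of (x_n) to 0.

1


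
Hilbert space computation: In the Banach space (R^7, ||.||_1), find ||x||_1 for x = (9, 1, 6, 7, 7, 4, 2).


The l^1 norm equals the sum of absolute values of all components.
||x||_1 = 9 + 1 + 6 + 7 + 7 + 4 + 2
= 36

36.0000


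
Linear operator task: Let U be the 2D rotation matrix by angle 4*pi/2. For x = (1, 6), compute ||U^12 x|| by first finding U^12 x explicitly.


U is a rotation by theta = 4*pi/2
U^12 = rotation by 12*theta = 48*pi/2 = 0*pi/2 (mod 2*pi)
cos(0*pi/2) = 1.0000, sin(0*pi/2) = 0.0000
U^12 x = (1.0000 * 1 - 0.0000 * 6, 0.0000 * 1 + 1.0000 * 6)
= (1.0000, 6.0000)
||U^12 x|| = sqrt(1.0000^2 + 6.0000^2) = sqrt(37.0000) = 6.0828

6.0828


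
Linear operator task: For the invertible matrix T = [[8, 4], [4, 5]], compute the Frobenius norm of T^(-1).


det(T) = 8*5 - 4*4 = 24
T^(-1) = (1/24) * [[5, -4], [-4, 8]] = [[0.2083, -0.1667], [-0.1667, 0.3333]]
||T^(-1)||_F^2 = 0.2083^2 + (-0.1667)^2 + (-0.1667)^2 + 0.3333^2 = 0.2101
||T^(-1)||_F = sqrt(0.2101) = 0.4583

0.4583


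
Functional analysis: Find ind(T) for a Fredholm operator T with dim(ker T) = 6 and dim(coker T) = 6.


The Fredholm index is defined as ind(T) = dim(ker T) - dim(coker T)
= 6 - 6
= 0

0


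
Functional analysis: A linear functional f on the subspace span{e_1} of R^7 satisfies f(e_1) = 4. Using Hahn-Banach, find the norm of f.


The norm of f is given by ||f|| = sup_{||x||=1} |f(x)|.
On span{e_1}, ||e_1|| = 1, so ||f|| = |f(e_1)| / ||e_1||
= |4| / 1 = 4.0000

4.0000


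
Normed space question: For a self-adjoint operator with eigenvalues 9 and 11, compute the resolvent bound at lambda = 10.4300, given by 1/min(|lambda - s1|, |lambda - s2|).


dist(10.4300, {9, 11}) = min(|10.4300 - 9|, |10.4300 - 11|)
= min(1.4300, 0.5700) = 0.5700
Resolvent bound = 1/0.5700 = 1.7544

1.7544


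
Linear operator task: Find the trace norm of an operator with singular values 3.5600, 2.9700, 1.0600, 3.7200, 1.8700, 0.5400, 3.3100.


The nuclear norm is the sum of all singular values.
||T||_1 = 3.5600 + 2.9700 + 1.0600 + 3.7200 + 1.8700 + 0.5400 + 3.3100
= 17.0300

17.0300


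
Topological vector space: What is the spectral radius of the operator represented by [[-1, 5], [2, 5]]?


For a 2x2 matrix, eigenvalues satisfy lambda^2 - (trace)*lambda + det = 0
trace = -1 + 5 = 4
det = -1*5 - 5*2 = -15
discriminant = 4^2 - 4*(-15) = 76
spectral radius = max |eigenvalue| = 6.3589

6.3589


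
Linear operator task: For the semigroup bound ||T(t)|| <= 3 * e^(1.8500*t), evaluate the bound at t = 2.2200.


||T(2.2200)|| <= 3 * exp(1.8500 * 2.2200)
= 3 * exp(4.1070)
= 3 * 60.7642
= 182.2925

182.2925


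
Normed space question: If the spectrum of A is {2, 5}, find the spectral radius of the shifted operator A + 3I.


Spectrum of A + 3I = {5, 8}
Spectral radius = max |lambda| over the shifted spectrum
= max(5, 8) = 8

8


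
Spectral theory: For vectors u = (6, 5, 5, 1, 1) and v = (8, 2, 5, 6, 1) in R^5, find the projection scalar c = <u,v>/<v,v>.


Computing <u,v> = 6*8 + 5*2 + 5*5 + 1*6 + 1*1 = 90
Computing <v,v> = 8^2 + 2^2 + 5^2 + 6^2 + 1^2 = 130
Projection coefficient = 90/130 = 0.6923

0.6923


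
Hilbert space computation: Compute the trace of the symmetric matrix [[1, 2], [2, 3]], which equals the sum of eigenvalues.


For a self-adjoint (symmetric) matrix, the eigenvalues are real.
The sum of eigenvalues equals the trace of the matrix.
trace = 1 + 3 = 4

4


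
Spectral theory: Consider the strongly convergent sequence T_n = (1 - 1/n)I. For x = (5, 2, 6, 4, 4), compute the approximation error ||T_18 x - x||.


T_18 x - x = (1 - 1/18)x - x = -x/18
||x|| = sqrt(97) = 9.8489
||T_18 x - x|| = ||x||/18 = 9.8489/18 = 0.5472

0.5472


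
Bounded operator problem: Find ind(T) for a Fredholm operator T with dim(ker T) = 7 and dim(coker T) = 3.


The Fredholm index is defined as ind(T) = dim(ker T) - dim(coker T)
= 7 - 3
= 4

4


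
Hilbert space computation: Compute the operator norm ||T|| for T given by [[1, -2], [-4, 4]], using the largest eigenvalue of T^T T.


A^T A = [[17, -18], [-18, 20]]
trace(A^T A) = 37, det(A^T A) = 16
discriminant = 37^2 - 4*16 = 1305
Largest eigenvalue of A^T A = (trace + sqrt(disc))/2 = 36.5624
||T|| = sqrt(36.5624) = 6.0467

6.0467


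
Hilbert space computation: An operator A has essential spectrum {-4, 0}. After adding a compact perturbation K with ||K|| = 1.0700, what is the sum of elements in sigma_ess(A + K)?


By Weyl's theorem, the essential spectrum is invariant under compact perturbations.
sigma_ess(A + K) = sigma_ess(A) = {-4, 0}
Sum = -4 + 0 = -4

-4


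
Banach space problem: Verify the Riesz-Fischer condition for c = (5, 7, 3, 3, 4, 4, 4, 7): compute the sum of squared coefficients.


sum |c_n|^2 = 5^2 + 7^2 + 3^2 + 3^2 + 4^2 + 4^2 + 4^2 + 7^2
= 25 + 49 + 9 + 9 + 16 + 16 + 16 + 49
= 189

189


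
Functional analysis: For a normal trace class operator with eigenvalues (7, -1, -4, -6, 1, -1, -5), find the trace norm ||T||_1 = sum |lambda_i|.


For a normal operator, singular values equal |eigenvalues|.
Trace norm = sum |lambda_i| = 7 + 1 + 4 + 6 + 1 + 1 + 5
= 25

25


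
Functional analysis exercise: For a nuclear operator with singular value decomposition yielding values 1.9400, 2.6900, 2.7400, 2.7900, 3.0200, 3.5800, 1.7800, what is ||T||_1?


The nuclear norm is the sum of all singular values.
||T||_1 = 1.9400 + 2.6900 + 2.7400 + 2.7900 + 3.0200 + 3.5800 + 1.7800
= 18.5400

18.5400


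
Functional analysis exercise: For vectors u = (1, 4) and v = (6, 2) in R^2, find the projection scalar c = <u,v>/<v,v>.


Computing <u,v> = 1*6 + 4*2 = 14
Computing <v,v> = 6^2 + 2^2 = 40
Projection coefficient = 14/40 = 0.3500

0.3500


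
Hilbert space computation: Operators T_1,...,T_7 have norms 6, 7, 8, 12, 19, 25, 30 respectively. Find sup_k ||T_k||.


By the Uniform Boundedness Principle, the supremum of norms is finite.
sup_k ||T_k|| = max(6, 7, 8, 12, 19, 25, 30) = 30

30


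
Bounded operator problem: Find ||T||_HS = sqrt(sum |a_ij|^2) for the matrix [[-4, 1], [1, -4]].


The Hilbert-Schmidt norm is sqrt(sum of squares of all entries).
Sum of squares = (-4)^2 + 1^2 + 1^2 + (-4)^2
= 16 + 1 + 1 + 16 = 34
||T||_HS = sqrt(34) = 5.8310

5.8310


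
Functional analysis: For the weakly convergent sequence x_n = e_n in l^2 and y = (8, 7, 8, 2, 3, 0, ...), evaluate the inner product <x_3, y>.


x_3 = e_3 is the standard basis vector with 1 in position 3.
<x_3, y> = y_3 = 8
As n -> infinity, <x_n, y> -> 0, confirming weak convergence of (x_n) to 0.

8


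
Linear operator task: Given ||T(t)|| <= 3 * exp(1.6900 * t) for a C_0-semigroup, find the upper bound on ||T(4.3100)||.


||T(4.3100)|| <= 3 * exp(1.6900 * 4.3100)
= 3 * exp(7.2839)
= 3 * 1456.6579
= 4369.9738

4369.9738


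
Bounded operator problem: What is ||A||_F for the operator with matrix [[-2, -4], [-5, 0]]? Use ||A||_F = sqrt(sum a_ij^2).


||A||_F^2 = sum a_ij^2
= (-2)^2 + (-4)^2 + (-5)^2 + 0^2
= 4 + 16 + 25 + 0 = 45
||A||_F = sqrt(45) = 6.7082

6.7082


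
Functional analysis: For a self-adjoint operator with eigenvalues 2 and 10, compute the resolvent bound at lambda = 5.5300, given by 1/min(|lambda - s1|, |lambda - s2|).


dist(5.5300, {2, 10}) = min(|5.5300 - 2|, |5.5300 - 10|)
= min(3.5300, 4.4700) = 3.5300
Resolvent bound = 1/3.5300 = 0.2833

0.2833


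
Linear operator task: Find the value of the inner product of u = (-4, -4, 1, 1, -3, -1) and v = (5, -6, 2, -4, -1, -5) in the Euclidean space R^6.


Computing the standard inner product <u, v> = sum u_i * v_i
= -4*5 + -4*-6 + 1*2 + 1*-4 + -3*-1 + -1*-5
= -20 + 24 + 2 + -4 + 3 + 5
= 10

10


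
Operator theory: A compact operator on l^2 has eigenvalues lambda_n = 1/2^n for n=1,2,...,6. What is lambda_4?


The eigenvalue formula gives lambda_4 = 1/2^4
= 1/16
= 0.0625

0.0625


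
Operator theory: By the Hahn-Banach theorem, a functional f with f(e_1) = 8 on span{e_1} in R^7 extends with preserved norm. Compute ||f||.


The norm of f is given by ||f|| = sup_{||x||=1} |f(x)|.
On span{e_1}, ||e_1|| = 1, so ||f|| = |f(e_1)| / ||e_1||
= |8| / 1 = 8.0000

8.0000


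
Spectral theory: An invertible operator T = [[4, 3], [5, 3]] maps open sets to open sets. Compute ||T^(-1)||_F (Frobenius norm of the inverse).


det(T) = 4*3 - 3*5 = -3
T^(-1) = (1/-3) * [[3, -3], [-5, 4]] = [[-1.0000, 1.0000], [1.6667, -1.3333]]
||T^(-1)||_F^2 = (-1.0000)^2 + 1.0000^2 + 1.6667^2 + (-1.3333)^2 = 6.5556
||T^(-1)||_F = sqrt(6.5556) = 2.5604

2.5604


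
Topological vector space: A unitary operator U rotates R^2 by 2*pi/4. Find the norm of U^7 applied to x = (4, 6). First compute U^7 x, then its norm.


U is a rotation by theta = 2*pi/4
U^7 = rotation by 7*theta = 14*pi/4 = 6*pi/4 (mod 2*pi)
cos(6*pi/4) = 0.0000, sin(6*pi/4) = -1.0000
U^7 x = (0.0000 * 4 - -1.0000 * 6, -1.0000 * 4 + 0.0000 * 6)
= (6.0000, -4.0000)
||U^7 x|| = sqrt(6.0000^2 + (-4.0000)^2) = sqrt(52.0000) = 7.2111

7.2111


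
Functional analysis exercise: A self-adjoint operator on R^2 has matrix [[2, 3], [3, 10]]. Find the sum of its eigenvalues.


For a self-adjoint (symmetric) matrix, the eigenvalues are real.
The sum of eigenvalues equals the trace of the matrix.
trace = 2 + 10 = 12

12


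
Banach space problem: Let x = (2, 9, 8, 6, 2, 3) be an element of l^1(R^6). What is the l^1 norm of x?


The l^1 norm equals the sum of absolute values of all components.
||x||_1 = 2 + 9 + 8 + 6 + 2 + 3
= 30

30.0000


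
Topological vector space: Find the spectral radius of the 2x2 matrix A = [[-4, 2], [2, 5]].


For a 2x2 matrix, eigenvalues satisfy lambda^2 - (trace)*lambda + det = 0
trace = -4 + 5 = 1
det = -4*5 - 2*2 = -24
discriminant = 1^2 - 4*(-24) = 97
spectral radius = max |eigenvalue| = 5.4244

5.4244


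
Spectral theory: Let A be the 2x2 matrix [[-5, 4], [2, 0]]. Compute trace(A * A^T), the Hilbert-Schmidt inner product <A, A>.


trace(A * A^T) = sum of squares of all entries
= (-5)^2 + 4^2 + 2^2 + 0^2
= 25 + 16 + 4 + 0
= 45

45


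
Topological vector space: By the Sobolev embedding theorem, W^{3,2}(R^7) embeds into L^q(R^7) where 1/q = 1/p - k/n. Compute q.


Using the Sobolev embedding formula: 1/q = 1/p - k/n
1/q = 1/2 - 3/7 = 1/14
q = 1/(1/14) = 14

14.0000


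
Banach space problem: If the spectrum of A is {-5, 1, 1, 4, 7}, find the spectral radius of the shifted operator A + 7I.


Spectrum of A + 7I = {2, 8, 8, 11, 14}
Spectral radius = max |lambda| over the shifted spectrum
= max(2, 8, 8, 11, 14) = 14

14


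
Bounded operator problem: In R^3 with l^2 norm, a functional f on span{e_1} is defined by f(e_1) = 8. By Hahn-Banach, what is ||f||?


The norm of f is given by ||f|| = sup_{||x||=1} |f(x)|.
On span{e_1}, ||e_1|| = 1, so ||f|| = |f(e_1)| / ||e_1||
= |8| / 1 = 8.0000

8.0000


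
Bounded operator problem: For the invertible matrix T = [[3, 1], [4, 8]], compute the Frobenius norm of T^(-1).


det(T) = 3*8 - 1*4 = 20
T^(-1) = (1/20) * [[8, -1], [-4, 3]] = [[0.4000, -0.0500], [-0.2000, 0.1500]]
||T^(-1)||_F^2 = 0.4000^2 + (-0.0500)^2 + (-0.2000)^2 + 0.1500^2 = 0.2250
||T^(-1)||_F = sqrt(0.2250) = 0.4743

0.4743


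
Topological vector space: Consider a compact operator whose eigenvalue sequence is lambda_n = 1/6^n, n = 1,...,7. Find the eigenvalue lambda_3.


The eigenvalue formula gives lambda_3 = 1/6^3
= 1/216
= 0.0046

0.0046


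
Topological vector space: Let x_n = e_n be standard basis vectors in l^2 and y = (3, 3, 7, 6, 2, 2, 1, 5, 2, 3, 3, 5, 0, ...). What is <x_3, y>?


x_3 = e_3 is the standard basis vector with 1 in position 3.
<x_3, y> = y_3 = 7
As n -> infinity, <x_n, y> -> 0, confirming weak convergence of (x_n) to 0.

7


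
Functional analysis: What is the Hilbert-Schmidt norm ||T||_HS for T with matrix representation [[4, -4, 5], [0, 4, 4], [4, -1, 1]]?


The Hilbert-Schmidt norm is sqrt(sum of squares of all entries).
Sum of squares = 4^2 + (-4)^2 + 5^2 + 0^2 + 4^2 + 4^2 + 4^2 + (-1)^2 + 1^2
= 16 + 16 + 25 + 0 + 16 + 16 + 16 + 1 + 1 = 107
||T||_HS = sqrt(107) = 10.3441

10.3441


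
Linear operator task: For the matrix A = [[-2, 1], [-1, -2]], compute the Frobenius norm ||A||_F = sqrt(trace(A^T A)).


||A||_F^2 = sum a_ij^2
= (-2)^2 + 1^2 + (-1)^2 + (-2)^2
= 4 + 1 + 1 + 4 = 10
||A||_F = sqrt(10) = 3.1623

3.1623


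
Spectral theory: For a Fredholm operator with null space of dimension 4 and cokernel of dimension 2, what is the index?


The Fredholm index is defined as ind(T) = dim(ker T) - dim(coker T)
= 4 - 2
= 2

2


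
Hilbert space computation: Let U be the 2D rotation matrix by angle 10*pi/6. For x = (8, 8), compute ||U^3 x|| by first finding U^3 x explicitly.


U is a rotation by theta = 10*pi/6
U^3 = rotation by 3*theta = 30*pi/6 = 6*pi/6 (mod 2*pi)
cos(6*pi/6) = -1.0000, sin(6*pi/6) = 0.0000
U^3 x = (-1.0000 * 8 - 0.0000 * 8, 0.0000 * 8 + -1.0000 * 8)
= (-8.0000, -8.0000)
||U^3 x|| = sqrt((-8.0000)^2 + (-8.0000)^2) = sqrt(128.0000) = 11.3137

11.3137


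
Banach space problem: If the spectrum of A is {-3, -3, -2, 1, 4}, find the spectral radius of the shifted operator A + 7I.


Spectrum of A + 7I = {4, 4, 5, 8, 11}
Spectral radius = max |lambda| over the shifted spectrum
= max(4, 4, 5, 8, 11) = 11

11


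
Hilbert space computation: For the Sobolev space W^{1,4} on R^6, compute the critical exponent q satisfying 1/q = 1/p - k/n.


Using the Sobolev embedding formula: 1/q = 1/p - k/n
1/q = 1/4 - 1/6 = 1/12
q = 1/(1/12) = 12

12.0000


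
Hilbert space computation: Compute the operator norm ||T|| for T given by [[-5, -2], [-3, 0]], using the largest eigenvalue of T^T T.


A^T A = [[34, 10], [10, 4]]
trace(A^T A) = 38, det(A^T A) = 36
discriminant = 38^2 - 4*36 = 1300
Largest eigenvalue of A^T A = (trace + sqrt(disc))/2 = 37.0278
||T|| = sqrt(37.0278) = 6.0850

6.0850


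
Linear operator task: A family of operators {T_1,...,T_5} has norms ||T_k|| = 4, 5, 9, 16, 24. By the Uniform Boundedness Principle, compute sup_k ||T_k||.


By the Uniform Boundedness Principle, the supremum of norms is finite.
sup_k ||T_k|| = max(4, 5, 9, 16, 24) = 24

24


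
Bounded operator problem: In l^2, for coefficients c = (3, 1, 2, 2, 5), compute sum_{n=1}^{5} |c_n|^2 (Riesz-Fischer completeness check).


sum |c_n|^2 = 3^2 + 1^2 + 2^2 + 2^2 + 5^2
= 9 + 1 + 4 + 4 + 25
= 43

43


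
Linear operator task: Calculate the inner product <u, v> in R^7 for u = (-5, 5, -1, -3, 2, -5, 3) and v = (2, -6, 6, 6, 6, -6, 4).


Computing the standard inner product <u, v> = sum u_i * v_i
= -5*2 + 5*-6 + -1*6 + -3*6 + 2*6 + -5*-6 + 3*4
= -10 + -30 + -6 + -18 + 12 + 30 + 12
= -10

-10


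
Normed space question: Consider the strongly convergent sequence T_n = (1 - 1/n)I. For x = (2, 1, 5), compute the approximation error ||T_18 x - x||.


T_18 x - x = (1 - 1/18)x - x = -x/18
||x|| = sqrt(30) = 5.4772
||T_18 x - x|| = ||x||/18 = 5.4772/18 = 0.3043

0.3043


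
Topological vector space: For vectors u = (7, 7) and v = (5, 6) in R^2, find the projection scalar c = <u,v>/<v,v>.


Computing <u,v> = 7*5 + 7*6 = 77
Computing <v,v> = 5^2 + 6^2 = 61
Projection coefficient = 77/61 = 1.2623

1.2623


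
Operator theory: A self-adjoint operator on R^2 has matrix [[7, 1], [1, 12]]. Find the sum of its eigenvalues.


For a self-adjoint (symmetric) matrix, the eigenvalues are real.
The sum of eigenvalues equals the trace of the matrix.
trace = 7 + 12 = 19

19


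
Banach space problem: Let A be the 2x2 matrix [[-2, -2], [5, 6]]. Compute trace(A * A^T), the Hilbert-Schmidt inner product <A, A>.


trace(A * A^T) = sum of squares of all entries
= (-2)^2 + (-2)^2 + 5^2 + 6^2
= 4 + 4 + 25 + 36
= 69

69


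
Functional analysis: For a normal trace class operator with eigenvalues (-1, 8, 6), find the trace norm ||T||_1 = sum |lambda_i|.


For a normal operator, singular values equal |eigenvalues|.
Trace norm = sum |lambda_i| = 1 + 8 + 6
= 15

15


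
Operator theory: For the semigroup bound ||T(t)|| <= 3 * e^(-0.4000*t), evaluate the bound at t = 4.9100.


||T(4.9100)|| <= 3 * exp(-0.4000 * 4.9100)
= 3 * exp(-1.9640)
= 3 * 0.1403
= 0.4209

0.4209


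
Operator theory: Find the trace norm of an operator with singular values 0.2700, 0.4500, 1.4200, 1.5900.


The nuclear norm is the sum of all singular values.
||T||_1 = 0.2700 + 0.4500 + 1.4200 + 1.5900
= 3.7300

3.7300


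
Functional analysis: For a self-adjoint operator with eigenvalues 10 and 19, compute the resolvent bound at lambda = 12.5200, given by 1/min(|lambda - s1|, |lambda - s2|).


dist(12.5200, {10, 19}) = min(|12.5200 - 10|, |12.5200 - 19|)
= min(2.5200, 6.4800) = 2.5200
Resolvent bound = 1/2.5200 = 0.3968

0.3968


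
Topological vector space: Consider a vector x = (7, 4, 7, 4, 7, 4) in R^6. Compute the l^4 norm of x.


The l^4 norm = (sum |x_i|^4)^(1/4)
Sum of 4th powers = 2401 + 256 + 2401 + 256 + 2401 + 256 = 7971
||x||_4 = (7971)^(1/4) = 9.4488

9.4488


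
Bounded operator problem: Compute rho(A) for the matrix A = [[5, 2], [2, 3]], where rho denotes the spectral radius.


For a 2x2 matrix, eigenvalues satisfy lambda^2 - (trace)*lambda + det = 0
trace = 5 + 3 = 8
det = 5*3 - 2*2 = 11
discriminant = 8^2 - 4*(11) = 20
spectral radius = max |eigenvalue| = 6.2361

6.2361


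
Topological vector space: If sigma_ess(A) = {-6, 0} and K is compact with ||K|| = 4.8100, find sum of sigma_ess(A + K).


By Weyl's theorem, the essential spectrum is invariant under compact perturbations.
sigma_ess(A + K) = sigma_ess(A) = {-6, 0}
Sum = -6 + 0 = -6

-6


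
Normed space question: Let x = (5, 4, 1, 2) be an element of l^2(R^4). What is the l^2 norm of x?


The l^2 norm = (sum |x_i|^2)^(1/2)
Sum of 2th powers = 25 + 16 + 1 + 4 = 46
||x||_2 = (46)^(1/2) = 6.7823

6.7823


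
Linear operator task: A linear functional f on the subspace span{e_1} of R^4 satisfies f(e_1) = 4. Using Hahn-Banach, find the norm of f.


The norm of f is given by ||f|| = sup_{||x||=1} |f(x)|.
On span{e_1}, ||e_1|| = 1, so ||f|| = |f(e_1)| / ||e_1||
= |4| / 1 = 4.0000

4.0000


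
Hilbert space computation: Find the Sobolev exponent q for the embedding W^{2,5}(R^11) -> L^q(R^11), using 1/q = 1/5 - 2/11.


Using the Sobolev embedding formula: 1/q = 1/p - k/n
1/q = 1/5 - 2/11 = 1/55
q = 1/(1/55) = 55

55.0000


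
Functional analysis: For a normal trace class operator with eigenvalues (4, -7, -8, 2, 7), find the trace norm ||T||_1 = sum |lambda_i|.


For a normal operator, singular values equal |eigenvalues|.
Trace norm = sum |lambda_i| = 4 + 7 + 8 + 2 + 7
= 28

28


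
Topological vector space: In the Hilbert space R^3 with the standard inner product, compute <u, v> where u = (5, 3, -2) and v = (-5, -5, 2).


Computing the standard inner product <u, v> = sum u_i * v_i
= 5*-5 + 3*-5 + -2*2
= -25 + -15 + -4
= -44

-44


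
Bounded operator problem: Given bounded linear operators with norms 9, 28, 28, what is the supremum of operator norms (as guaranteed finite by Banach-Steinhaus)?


By the Uniform Boundedness Principle, the supremum of norms is finite.
sup_k ||T_k|| = max(9, 28, 28) = 28

28


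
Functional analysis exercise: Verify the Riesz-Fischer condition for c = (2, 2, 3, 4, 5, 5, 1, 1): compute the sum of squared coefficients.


sum |c_n|^2 = 2^2 + 2^2 + 3^2 + 4^2 + 5^2 + 5^2 + 1^2 + 1^2
= 4 + 4 + 9 + 16 + 25 + 25 + 1 + 1
= 85

85


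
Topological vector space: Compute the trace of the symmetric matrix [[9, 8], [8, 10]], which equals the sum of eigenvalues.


For a self-adjoint (symmetric) matrix, the eigenvalues are real.
The sum of eigenvalues equals the trace of the matrix.
trace = 9 + 10 = 19

19


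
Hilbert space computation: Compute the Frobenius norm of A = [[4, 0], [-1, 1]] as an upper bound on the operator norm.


||A||_F^2 = sum a_ij^2
= 4^2 + 0^2 + (-1)^2 + 1^2
= 16 + 0 + 1 + 1 = 18
||A||_F = sqrt(18) = 4.2426

4.2426


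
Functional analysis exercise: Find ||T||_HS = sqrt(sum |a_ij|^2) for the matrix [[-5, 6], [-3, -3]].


The Hilbert-Schmidt norm is sqrt(sum of squares of all entries).
Sum of squares = (-5)^2 + 6^2 + (-3)^2 + (-3)^2
= 25 + 36 + 9 + 9 = 79
||T||_HS = sqrt(79) = 8.8882

8.8882


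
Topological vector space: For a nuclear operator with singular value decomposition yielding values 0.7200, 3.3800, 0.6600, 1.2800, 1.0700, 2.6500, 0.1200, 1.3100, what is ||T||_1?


The nuclear norm is the sum of all singular values.
||T||_1 = 0.7200 + 3.3800 + 0.6600 + 1.2800 + 1.0700 + 2.6500 + 0.1200 + 1.3100
= 11.1900

11.1900


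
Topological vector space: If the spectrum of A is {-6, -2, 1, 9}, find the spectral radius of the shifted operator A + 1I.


Spectrum of A + 1I = {-5, -1, 2, 10}
Spectral radius = max |lambda| over the shifted spectrum
= max(5, 1, 2, 10) = 10

10


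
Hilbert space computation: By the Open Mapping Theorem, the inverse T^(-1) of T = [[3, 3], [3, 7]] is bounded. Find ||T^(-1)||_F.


det(T) = 3*7 - 3*3 = 12
T^(-1) = (1/12) * [[7, -3], [-3, 3]] = [[0.5833, -0.2500], [-0.2500, 0.2500]]
||T^(-1)||_F^2 = 0.5833^2 + (-0.2500)^2 + (-0.2500)^2 + 0.2500^2 = 0.5278
||T^(-1)||_F = sqrt(0.5278) = 0.7265

0.7265


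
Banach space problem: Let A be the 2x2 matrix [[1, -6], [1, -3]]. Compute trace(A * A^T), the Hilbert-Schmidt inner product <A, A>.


trace(A * A^T) = sum of squares of all entries
= 1^2 + (-6)^2 + 1^2 + (-3)^2
= 1 + 36 + 1 + 9
= 47

47


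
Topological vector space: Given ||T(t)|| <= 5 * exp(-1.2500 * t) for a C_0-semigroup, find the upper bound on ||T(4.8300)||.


||T(4.8300)|| <= 5 * exp(-1.2500 * 4.8300)
= 5 * exp(-6.0375)
= 5 * 0.0024
= 0.0119

0.0119


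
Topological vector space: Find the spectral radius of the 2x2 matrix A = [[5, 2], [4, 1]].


For a 2x2 matrix, eigenvalues satisfy lambda^2 - (trace)*lambda + det = 0
trace = 5 + 1 = 6
det = 5*1 - 2*4 = -3
discriminant = 6^2 - 4*(-3) = 48
spectral radius = max |eigenvalue| = 6.4641

6.4641


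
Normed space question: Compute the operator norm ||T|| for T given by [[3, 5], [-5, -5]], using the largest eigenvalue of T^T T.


A^T A = [[34, 40], [40, 50]]
trace(A^T A) = 84, det(A^T A) = 100
discriminant = 84^2 - 4*100 = 6656
Largest eigenvalue of A^T A = (trace + sqrt(disc))/2 = 82.7922
||T|| = sqrt(82.7922) = 9.0990

9.0990


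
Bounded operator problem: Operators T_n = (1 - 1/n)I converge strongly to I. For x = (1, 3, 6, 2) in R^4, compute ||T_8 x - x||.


T_8 x - x = (1 - 1/8)x - x = -x/8
||x|| = sqrt(50) = 7.0711
||T_8 x - x|| = ||x||/8 = 7.0711/8 = 0.8839

0.8839


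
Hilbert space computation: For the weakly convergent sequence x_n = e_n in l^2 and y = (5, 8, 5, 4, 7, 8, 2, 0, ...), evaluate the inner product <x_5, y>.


x_5 = e_5 is the standard basis vector with 1 in position 5.
<x_5, y> = y_5 = 7
As n -> infinity, <x_n, y> -> 0, confirming weak convergence of (x_n) to 0.

7


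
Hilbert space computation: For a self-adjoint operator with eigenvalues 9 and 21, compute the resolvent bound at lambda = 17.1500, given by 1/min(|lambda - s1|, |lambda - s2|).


dist(17.1500, {9, 21}) = min(|17.1500 - 9|, |17.1500 - 21|)
= min(8.1500, 3.8500) = 3.8500
Resolvent bound = 1/3.8500 = 0.2597

0.2597


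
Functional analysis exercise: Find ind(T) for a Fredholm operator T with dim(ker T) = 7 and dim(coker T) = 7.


The Fredholm index is defined as ind(T) = dim(ker T) - dim(coker T)
= 7 - 7
= 0

0


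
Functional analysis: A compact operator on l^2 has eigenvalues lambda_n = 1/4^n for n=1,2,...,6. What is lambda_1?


The eigenvalue formula gives lambda_1 = 1/4^1
= 1/4
= 0.2500

0.2500


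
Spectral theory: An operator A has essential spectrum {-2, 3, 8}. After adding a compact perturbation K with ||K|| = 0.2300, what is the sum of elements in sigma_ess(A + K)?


By Weyl's theorem, the essential spectrum is invariant under compact perturbations.
sigma_ess(A + K) = sigma_ess(A) = {-2, 3, 8}
Sum = -2 + 3 + 8 = 9

9


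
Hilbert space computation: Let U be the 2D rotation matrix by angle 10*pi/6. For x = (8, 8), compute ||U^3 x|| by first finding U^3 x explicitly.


U is a rotation by theta = 10*pi/6
U^3 = rotation by 3*theta = 30*pi/6 = 6*pi/6 (mod 2*pi)
cos(6*pi/6) = -1.0000, sin(6*pi/6) = 0.0000
U^3 x = (-1.0000 * 8 - 0.0000 * 8, 0.0000 * 8 + -1.0000 * 8)
= (-8.0000, -8.0000)
||U^3 x|| = sqrt((-8.0000)^2 + (-8.0000)^2) = sqrt(128.0000) = 11.3137

11.3137


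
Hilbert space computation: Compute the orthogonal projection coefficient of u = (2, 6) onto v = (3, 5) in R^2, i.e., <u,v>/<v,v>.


Computing <u,v> = 2*3 + 6*5 = 36
Computing <v,v> = 3^2 + 5^2 = 34
Projection coefficient = 36/34 = 1.0588

1.0588
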